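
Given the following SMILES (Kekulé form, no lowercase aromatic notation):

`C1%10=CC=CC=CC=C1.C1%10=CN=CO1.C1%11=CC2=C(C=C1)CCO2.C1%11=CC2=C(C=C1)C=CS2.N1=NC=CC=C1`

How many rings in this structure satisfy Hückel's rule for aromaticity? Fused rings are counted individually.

The SMILES encodes an eight-membered carbon ring with four alternating C=C double bonds; a five-membered ring with an oxygen at position 1 and a nitrogen at position 3 (in a C=N bond), with two double bonds; a six-membered carbon ring with three alternating C=C double bonds, fused to a five-membered ring containing one oxygen and two sp³ carbons; a six-membered carbon ring with three alternating C=C double bonds, fused to a five-membered ring containing one sulfur and two C=C double bonds; a six-membered ring with two adjacent nitrogens and three alternating double bonds.
The 8-membered ring has only sp² ring atoms; a planar conformation would have a fully conjugated π system of 8 electrons. But 8 = 4(2), which is 4n not 4n+2, so it is not aromatic (cyclooctatetraene) — cyclooctatetraene distorts into a non-planar tub to avoid antiaromaticity.
The 5-membered ring with one oxygen and one =N– is fully conjugated (every ring atom contributes a p orbital); 2 ring double bonds (4 π electrons) plus a heteroatom lone pair (2) give 6 π electrons. Since 6 = 4n+2 (n=1), it is aromatic (oxazole).
The 6-membered ring is planar and fully conjugated; 3 ring double bonds give 6 π electrons. That satisfies 4n+2 with n=1, so it is aromatic (benzene ring).
The 5-membered ring with one oxygen has two sp³ carbons, so it is not fully conjugated — not aromatic (oxolane ring).
The fused 6/5-membered bicyclic (with one sulfur) is a single π system with 9 sp² atoms and 10 π electrons from ring double bonds plus a heteroatom lone pair. 10 = 4(2)+2, so the system is aromatic and both rings count as aromatic (benzothiophene).
The 6-membered ring with two nitrogens (1,2) is fully conjugated (every ring atom contributes a p orbital); 3 ring double bonds give 6 π electrons. 6 = 4(1)+2, so it is aromatic (pyridazine).
5 of the 7 rings are aromatic. Total: 5.

5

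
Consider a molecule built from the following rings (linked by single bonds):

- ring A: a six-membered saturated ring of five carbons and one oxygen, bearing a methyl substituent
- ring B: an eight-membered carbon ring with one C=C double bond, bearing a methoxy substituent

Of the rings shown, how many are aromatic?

0

Ring A has only sp³ atoms, so it is not fully conjugated — not aromatic (tetrahydropyran).
Ring B has six sp³ carbons, so it is not fully conjugated — not aromatic (cyclooctene).
No ring is aromatic. Total: 0.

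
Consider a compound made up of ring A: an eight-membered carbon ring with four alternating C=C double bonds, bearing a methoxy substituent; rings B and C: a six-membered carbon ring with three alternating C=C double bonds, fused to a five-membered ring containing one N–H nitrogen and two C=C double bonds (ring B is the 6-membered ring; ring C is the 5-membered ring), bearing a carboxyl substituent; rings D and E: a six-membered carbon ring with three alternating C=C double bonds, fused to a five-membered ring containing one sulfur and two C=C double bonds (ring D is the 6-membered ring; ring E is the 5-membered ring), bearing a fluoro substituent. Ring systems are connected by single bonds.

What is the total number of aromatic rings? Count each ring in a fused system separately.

4

Ring A has only sp² ring atoms; a planar conformation would have a fully conjugated π system of 8 electrons. But 8 = 4(2), which is 4n not 4n+2, so ring A is not aromatic (cyclooctatetraene) — cyclooctatetraene distorts into a non-planar tub to avoid antiaromaticity.
Rings B and C form a fused bicyclic system (with one N–H) with 9 sp² atoms and 10 π electrons from ring double bonds plus a heteroatom lone pair. 10 = 4(2)+2, so the system is aromatic and both rings count as aromatic (indole).
Rings D and E form a fused bicyclic system (with one sulfur) with 9 sp² atoms and 10 π electrons from ring double bonds plus a heteroatom lone pair. 10 = 4(2)+2, so the system is aromatic and both rings count as aromatic (benzothiophene).
Aromatic: B, C, D, E. Total: 4.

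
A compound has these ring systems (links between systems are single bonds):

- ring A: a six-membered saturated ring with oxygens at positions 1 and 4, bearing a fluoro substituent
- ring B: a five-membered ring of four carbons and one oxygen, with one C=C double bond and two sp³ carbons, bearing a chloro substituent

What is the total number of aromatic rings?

0

Ring A has only sp³ atoms, so it is not fully conjugated — not aromatic (1,4-dioxane).
Ring B has two sp³ carbons, so it is not fully conjugated — not aromatic (2,3-dihydrofuran).
No ring is aromatic. Total: 0.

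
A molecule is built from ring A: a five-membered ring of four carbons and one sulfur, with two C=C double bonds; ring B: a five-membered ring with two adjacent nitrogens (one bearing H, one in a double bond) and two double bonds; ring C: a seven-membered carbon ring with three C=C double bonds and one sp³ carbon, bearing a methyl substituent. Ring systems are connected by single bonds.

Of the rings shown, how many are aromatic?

2

Ring A has a continuous p-orbital overlap around the ring; 2 ring double bonds (4 π electrons) plus a heteroatom lone pair (2) give 6 π electrons. 6 = 4(1)+2, so ring A is aromatic (thiophene).
Ring B has a continuous p-orbital overlap around the ring; 2 ring double bonds (4 π electrons) plus a heteroatom lone pair (2) give 6 π electrons. Since 6 = 4n+2 (n=1), ring B is aromatic (pyrazole).
Ring C has one sp³ carbon, so it is not fully conjugated — not aromatic (cycloheptatriene).
Aromatic: A, B. Total: 2.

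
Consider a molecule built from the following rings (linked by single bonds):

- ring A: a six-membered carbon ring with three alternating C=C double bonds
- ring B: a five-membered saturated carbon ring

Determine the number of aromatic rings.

Ring A is fully conjugated (every ring atom contributes a p orbital); 3 ring double bonds give 6 π electrons. Since 6 = 4n+2 (n=1), ring A is aromatic (benzene).
Ring B has only sp³ atoms, so it is not fully conjugated — not aromatic (cyclopentane).
Aromatic: A. Total: 1.

1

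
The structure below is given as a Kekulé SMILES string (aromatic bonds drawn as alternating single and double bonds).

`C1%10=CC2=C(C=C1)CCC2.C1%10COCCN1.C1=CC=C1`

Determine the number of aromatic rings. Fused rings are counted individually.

The SMILES encodes a six-membered carbon ring with three alternating C=C double bonds, fused to a saturated five-membered carbon ring; a six-membered saturated ring with an oxygen and an N–H nitrogen at positions 1 and 4; a four-membered carbon ring with two alternating C=C double bonds.
The 6-membered ring is fully conjugated (every ring atom contributes a p orbital); 3 ring double bonds give 6 π electrons. That satisfies 4n+2 with n=1, so it is aromatic (benzene ring).
The 5-membered ring has three sp³ carbons, so it is not fully conjugated — not aromatic (cyclopentane ring).
The 6-membered ring with one oxygen and one N–H (1,4) has only sp³ atoms, so it is not fully conjugated — not aromatic (morpholine).
The 4-membered ring has only sp² ring atoms; a planar conformation would have a fully conjugated π system of 4 electrons. But 4 = 4(1), which is 4n not 4n+2, so it is not aromatic (cyclobutadiene) — cyclobutadiene is antiaromatic and distorts to a rectangle.
1 of the 4 rings is aromatic. Total: 1.

1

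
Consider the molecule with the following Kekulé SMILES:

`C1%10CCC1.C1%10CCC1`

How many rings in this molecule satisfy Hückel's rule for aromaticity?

The SMILES encodes a four-membered saturated carbon ring; a four-membered saturated carbon ring.
The 4-membered ring has only sp³ atoms, so it is not fully conjugated — not aromatic (cyclobutane).
The second 4-membered ring has only sp³ atoms, so it is not fully conjugated — not aromatic (cyclobutane).
None of the rings are aromatic. Total: 0.

0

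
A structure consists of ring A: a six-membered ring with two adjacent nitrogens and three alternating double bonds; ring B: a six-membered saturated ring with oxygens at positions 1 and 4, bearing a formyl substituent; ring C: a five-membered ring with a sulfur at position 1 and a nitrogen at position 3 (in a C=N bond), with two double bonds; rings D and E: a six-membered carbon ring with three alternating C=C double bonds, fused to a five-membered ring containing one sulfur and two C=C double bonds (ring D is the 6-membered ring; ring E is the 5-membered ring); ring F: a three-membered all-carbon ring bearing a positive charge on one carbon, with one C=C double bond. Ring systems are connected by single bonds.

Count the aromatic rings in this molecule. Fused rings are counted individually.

5

Ring A has a continuous p-orbital overlap around the ring; 3 ring double bonds give 6 π electrons. 6 = 4(1)+2, so ring A is aromatic (pyridazine).
Ring B has only sp³ atoms, so it is not fully conjugated — not aromatic (1,4-dioxane).
Ring C has a continuous p-orbital overlap around the ring; 2 ring double bonds (4 π electrons) plus a heteroatom lone pair (2) give 6 π electrons. That satisfies 4n+2 with n=1, so ring C is aromatic (thiazole).
Rings D and E form a fused bicyclic system (with one sulfur) with 9 sp² atoms and 10 π electrons from ring double bonds plus a heteroatom lone pair. 10 = 4(2)+2, so the system is aromatic and both rings count as aromatic (benzothiophene).
Ring F has a continuous p-orbital overlap around the ring; 1 ring double bond (2 π electrons) plus the carbocation's empty p orbital (0, but keeps the ring conjugated) give 2 π electrons. Since 2 = 4n+2 (n=0), ring F is aromatic (cyclopropenyl cation).
Aromatic: A, C, D, E, F. Total: 5.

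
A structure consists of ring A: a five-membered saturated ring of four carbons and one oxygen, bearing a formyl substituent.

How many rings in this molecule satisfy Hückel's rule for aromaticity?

0

Ring A has only sp³ atoms, so it is not fully conjugated — not aromatic (tetrahydrofuran).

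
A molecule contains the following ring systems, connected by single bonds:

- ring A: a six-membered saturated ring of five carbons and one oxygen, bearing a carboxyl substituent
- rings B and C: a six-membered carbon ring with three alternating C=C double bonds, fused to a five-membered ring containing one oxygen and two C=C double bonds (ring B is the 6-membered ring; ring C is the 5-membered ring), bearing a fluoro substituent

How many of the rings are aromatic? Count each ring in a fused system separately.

Ring A has only sp³ atoms, so it is not fully conjugated — not aromatic (tetrahydropyran).
Rings B and C form a fused bicyclic system (with one oxygen) with 9 sp² atoms and 10 π electrons from ring double bonds plus a heteroatom lone pair. 10 = 4(2)+2, so the system is aromatic and both rings count as aromatic (benzofuran).
Aromatic: B, C. Total: 2.

2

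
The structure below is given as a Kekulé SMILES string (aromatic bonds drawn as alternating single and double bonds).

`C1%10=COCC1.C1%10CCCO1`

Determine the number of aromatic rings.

0

The SMILES encodes a five-membered ring of four carbons and one oxygen, with one C=C double bond and two sp³ carbons; a five-membered saturated ring of four carbons and one oxygen.
The 5-membered ring with one oxygen has two sp³ carbons, so it is not fully conjugated — not aromatic (2,3-dihydrofuran).
The second 5-membered ring with one oxygen has only sp³ atoms, so it is not fully conjugated — not aromatic (tetrahydrofuran).
None of the rings are aromatic. Total: 0.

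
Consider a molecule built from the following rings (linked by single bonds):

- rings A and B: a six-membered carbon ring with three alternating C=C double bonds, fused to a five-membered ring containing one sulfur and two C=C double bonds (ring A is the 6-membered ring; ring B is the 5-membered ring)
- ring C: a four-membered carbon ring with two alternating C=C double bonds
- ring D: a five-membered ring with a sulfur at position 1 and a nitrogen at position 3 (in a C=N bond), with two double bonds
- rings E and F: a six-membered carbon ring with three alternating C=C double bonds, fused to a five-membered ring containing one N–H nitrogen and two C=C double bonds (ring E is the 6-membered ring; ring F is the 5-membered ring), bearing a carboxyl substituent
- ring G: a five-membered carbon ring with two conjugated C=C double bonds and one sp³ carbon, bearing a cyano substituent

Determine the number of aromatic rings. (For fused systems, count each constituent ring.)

Rings A and B form a fused bicyclic system (with one sulfur) with 9 sp² atoms and 10 π electrons from ring double bonds plus a heteroatom lone pair. 10 = 4(2)+2, so the system is aromatic and both rings count as aromatic (benzothiophene).
Ring C has only sp² ring atoms; a planar conformation would have a fully conjugated π system of 4 electrons. But 4 = 4(1), which is 4n not 4n+2, so ring C is not aromatic (cyclobutadiene) — cyclobutadiene is antiaromatic and distorts to a rectangle.
Ring D has a continuous p-orbital overlap around the ring; 2 ring double bonds (4 π electrons) plus a heteroatom lone pair (2) give 6 π electrons. 6 = 4(1)+2, so ring D is aromatic (thiazole).
Rings E and F form a fused bicyclic system (with one N–H) with 9 sp² atoms and 10 π electrons from ring double bonds plus a heteroatom lone pair. 10 = 4(2)+2, so the system is aromatic and both rings count as aromatic (indole).
Ring G has one sp³ carbon, so it is not fully conjugated — not aromatic (cyclopentadiene).
Aromatic: A, B, D, E, F. Total: 5.

5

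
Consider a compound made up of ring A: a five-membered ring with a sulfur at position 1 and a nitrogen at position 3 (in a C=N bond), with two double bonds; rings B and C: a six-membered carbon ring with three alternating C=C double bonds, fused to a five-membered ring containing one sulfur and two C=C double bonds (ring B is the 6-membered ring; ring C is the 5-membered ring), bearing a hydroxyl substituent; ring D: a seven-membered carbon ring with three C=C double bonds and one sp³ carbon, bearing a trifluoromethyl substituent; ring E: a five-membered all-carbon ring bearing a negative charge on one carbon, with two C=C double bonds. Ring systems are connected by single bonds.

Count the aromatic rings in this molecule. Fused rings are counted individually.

4

Ring A is fully conjugated (every ring atom contributes a p orbital); 2 ring double bonds (4 π electrons) plus a heteroatom lone pair (2) give 6 π electrons. 6 = 4(1)+2, so ring A is aromatic (thiazole).
Rings B and C form a fused bicyclic system (with one sulfur) with 9 sp² atoms and 10 π electrons from ring double bonds plus a heteroatom lone pair. 10 = 4(2)+2, so the system is aromatic and both rings count as aromatic (benzothiophene).
Ring D has one sp³ carbon, so it is not fully conjugated — not aromatic (cycloheptatriene).
Ring E has a continuous p-orbital overlap around the ring; 2 ring double bonds (4 π electrons) plus the carbanion lone pair (2) give 6 π electrons. 6 = 4(1)+2, so ring E is aromatic (cyclopentadienyl anion).
Aromatic: A, B, C, E. Total: 4.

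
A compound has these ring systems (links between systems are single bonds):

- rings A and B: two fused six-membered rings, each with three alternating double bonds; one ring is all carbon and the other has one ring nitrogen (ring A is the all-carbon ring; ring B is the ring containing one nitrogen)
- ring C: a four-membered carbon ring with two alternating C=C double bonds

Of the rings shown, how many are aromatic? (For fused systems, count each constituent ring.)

2

Rings A and B form a fused bicyclic system (with one nitrogen) with 10 sp² atoms and 10 π electrons from ring double bonds. 10 = 4(2)+2, so the system is aromatic and both rings count as aromatic (quinoline).
Ring C has only sp² ring atoms; a planar conformation would have a fully conjugated π system of 4 electrons. But 4 = 4(1), which is 4n not 4n+2, so ring C is not aromatic (cyclobutadiene) — cyclobutadiene is antiaromatic and distorts to a rectangle.
Aromatic: A, B. Total: 2.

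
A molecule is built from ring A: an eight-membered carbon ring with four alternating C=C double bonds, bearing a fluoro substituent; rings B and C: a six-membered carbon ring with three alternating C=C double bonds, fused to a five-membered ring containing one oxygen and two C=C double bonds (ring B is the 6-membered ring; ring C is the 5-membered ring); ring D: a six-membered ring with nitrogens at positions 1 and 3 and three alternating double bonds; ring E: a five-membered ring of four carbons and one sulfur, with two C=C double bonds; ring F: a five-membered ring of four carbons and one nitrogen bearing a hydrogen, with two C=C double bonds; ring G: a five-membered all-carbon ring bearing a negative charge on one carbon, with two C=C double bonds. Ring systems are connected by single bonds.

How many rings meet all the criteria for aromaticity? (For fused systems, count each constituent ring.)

Ring A has only sp² ring atoms; a planar conformation would have a fully conjugated π system of 8 electrons. But 8 = 4(2), which is 4n not 4n+2, so ring A is not aromatic (cyclooctatetraene) — cyclooctatetraene distorts into a non-planar tub to avoid antiaromaticity.
Rings B and C form a fused bicyclic system (with one oxygen) with 9 sp² atoms and 10 π electrons from ring double bonds plus a heteroatom lone pair. 10 = 4(2)+2, so the system is aromatic and both rings count as aromatic (benzofuran).
Ring D is fully conjugated (every ring atom contributes a p orbital); 3 ring double bonds give 6 π electrons. 6 = 4(1)+2, so ring D is aromatic (pyrimidine).
Ring E has a continuous p-orbital overlap around the ring; 2 ring double bonds (4 π electrons) plus a heteroatom lone pair (2) give 6 π electrons. 6 = 4(1)+2, so ring E is aromatic (thiophene).
Ring F is fully conjugated (every ring atom contributes a p orbital); 2 ring double bonds (4 π electrons) plus a heteroatom lone pair (2) give 6 π electrons. Since 6 = 4n+2 (n=1), ring F is aromatic (pyrrole).
Ring G is planar and fully conjugated; 2 ring double bonds (4 π electrons) plus the carbanion lone pair (2) give 6 π electrons. Since 6 = 4n+2 (n=1), ring G is aromatic (cyclopentadienyl anion).
Aromatic: B, C, D, E, F, G. Total: 6.

6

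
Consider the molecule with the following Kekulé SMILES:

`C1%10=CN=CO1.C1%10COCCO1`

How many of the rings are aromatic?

1

The SMILES encodes a five-membered ring with an oxygen at position 1 and a nitrogen at position 3 (in a C=N bond), with two double bonds; a six-membered saturated ring with oxygens at positions 1 and 4.
The 5-membered ring with one oxygen and one =N– is fully conjugated (every ring atom contributes a p orbital); 2 ring double bonds (4 π electrons) plus a heteroatom lone pair (2) give 6 π electrons. Since 6 = 4n+2 (n=1), it is aromatic (oxazole).
The 6-membered ring with two oxygens (1,4) has only sp³ atoms, so it is not fully conjugated — not aromatic (1,4-dioxane).
1 of the 2 rings is aromatic. Total: 1.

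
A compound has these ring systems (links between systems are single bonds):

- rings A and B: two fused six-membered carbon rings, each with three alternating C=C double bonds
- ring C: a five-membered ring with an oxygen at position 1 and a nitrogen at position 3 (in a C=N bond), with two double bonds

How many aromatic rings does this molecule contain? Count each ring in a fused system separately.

3

Rings A and B form a fused bicyclic system with 10 sp² atoms and 10 π electrons from ring double bonds. 10 = 4(2)+2, so the system is aromatic and both rings count as aromatic (naphthalene).
Ring C has a continuous p-orbital overlap around the ring; 2 ring double bonds (4 π electrons) plus a heteroatom lone pair (2) give 6 π electrons. Since 6 = 4n+2 (n=1), ring C is aromatic (oxazole).
Aromatic: A, B, C. Total: 3.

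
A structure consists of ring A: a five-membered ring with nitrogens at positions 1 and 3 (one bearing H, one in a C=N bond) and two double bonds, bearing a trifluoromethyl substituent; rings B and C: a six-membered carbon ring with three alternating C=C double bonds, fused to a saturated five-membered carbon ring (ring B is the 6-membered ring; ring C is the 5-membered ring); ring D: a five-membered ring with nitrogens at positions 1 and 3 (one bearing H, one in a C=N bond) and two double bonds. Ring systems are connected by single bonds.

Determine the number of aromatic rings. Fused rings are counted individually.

Ring A has a continuous p-orbital overlap around the ring; 2 ring double bonds (4 π electrons) plus a heteroatom lone pair (2) give 6 π electrons. That satisfies 4n+2 with n=1, so ring A is aromatic (imidazole).
Ring B has a continuous p-orbital overlap around the ring; 3 ring double bonds give 6 π electrons. 6 = 4(1)+2, so ring B is aromatic (benzene ring).
Ring C has three sp³ carbons, so it is not fully conjugated — not aromatic (cyclopentane ring).
Ring D is fully conjugated (every ring atom contributes a p orbital); 2 ring double bonds (4 π electrons) plus a heteroatom lone pair (2) give 6 π electrons. 6 = 4(1)+2, so ring D is aromatic (imidazole).
Aromatic: A, B, D. Total: 3.

3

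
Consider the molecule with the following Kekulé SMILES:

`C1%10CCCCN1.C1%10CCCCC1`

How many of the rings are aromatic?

The SMILES encodes a six-membered saturated ring of five carbons and one N–H nitrogen; a six-membered saturated carbon ring.
The 6-membered ring with one N–H has only sp³ atoms, so it is not fully conjugated — not aromatic (piperidine).
The 6-membered ring has only sp³ atoms, so it is not fully conjugated — not aromatic (cyclohexane).
None of the rings are aromatic. Total: 0.

0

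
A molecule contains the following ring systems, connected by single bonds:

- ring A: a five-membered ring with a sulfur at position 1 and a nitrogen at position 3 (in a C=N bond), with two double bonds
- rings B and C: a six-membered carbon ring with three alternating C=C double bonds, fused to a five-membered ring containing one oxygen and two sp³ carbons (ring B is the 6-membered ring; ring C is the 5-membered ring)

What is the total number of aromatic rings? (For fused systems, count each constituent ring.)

2

Ring A has a continuous p-orbital overlap around the ring; 2 ring double bonds (4 π electrons) plus a heteroatom lone pair (2) give 6 π electrons. 6 = 4(1)+2, so ring A is aromatic (thiazole).
Ring B is fully conjugated (every ring atom contributes a p orbital); 3 ring double bonds give 6 π electrons. That satisfies 4n+2 with n=1, so ring B is aromatic (benzene ring).
Ring C has two sp³ carbons, so it is not fully conjugated — not aromatic (oxolane ring).
Aromatic: A, B. Total: 2.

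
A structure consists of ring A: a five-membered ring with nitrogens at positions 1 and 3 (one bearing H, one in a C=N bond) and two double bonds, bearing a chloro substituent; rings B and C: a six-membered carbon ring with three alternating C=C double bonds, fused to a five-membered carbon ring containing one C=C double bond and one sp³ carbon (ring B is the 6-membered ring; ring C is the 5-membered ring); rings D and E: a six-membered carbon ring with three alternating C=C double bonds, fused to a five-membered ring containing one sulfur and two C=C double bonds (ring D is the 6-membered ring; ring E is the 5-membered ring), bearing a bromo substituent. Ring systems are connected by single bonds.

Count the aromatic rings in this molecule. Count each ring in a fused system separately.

4

Ring A is fully conjugated (every ring atom contributes a p orbital); 2 ring double bonds (4 π electrons) plus a heteroatom lone pair (2) give 6 π electrons. Since 6 = 4n+2 (n=1), ring A is aromatic (imidazole).
Ring B is fully conjugated (every ring atom contributes a p orbital); 3 ring double bonds give 6 π electrons. Since 6 = 4n+2 (n=1), ring B is aromatic (benzene ring).
Ring C has one sp³ carbon, so it is not fully conjugated — not aromatic (cyclopentene ring).
Rings D and E form a fused bicyclic system (with one sulfur) with 9 sp² atoms and 10 π electrons from ring double bonds plus a heteroatom lone pair. 10 = 4(2)+2, so the system is aromatic and both rings count as aromatic (benzothiophene).
Aromatic: A, B, D, E. Total: 4.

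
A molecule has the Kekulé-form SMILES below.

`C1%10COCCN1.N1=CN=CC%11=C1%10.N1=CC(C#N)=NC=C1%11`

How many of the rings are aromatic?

2

The SMILES encodes a six-membered saturated ring with an oxygen and an N–H nitrogen at positions 1 and 4; a six-membered ring with nitrogens at positions 1 and 3 and three alternating double bonds; a six-membered ring with nitrogens at positions 1 and 4 and three alternating double bonds.
The 6-membered ring with one oxygen and one N–H (1,4) has only sp³ atoms, so it is not fully conjugated — not aromatic (morpholine).
The 6-membered ring with two nitrogens (1,3) is planar and fully conjugated; 3 ring double bonds give 6 π electrons. 6 = 4(1)+2, so it is aromatic (pyrimidine).
The 6-membered ring with two nitrogens (1,4) has a continuous p-orbital overlap around the ring; 3 ring double bonds give 6 π electrons. 6 = 4(1)+2, so it is aromatic (pyrazine).
2 of the 3 rings are aromatic. Total: 2.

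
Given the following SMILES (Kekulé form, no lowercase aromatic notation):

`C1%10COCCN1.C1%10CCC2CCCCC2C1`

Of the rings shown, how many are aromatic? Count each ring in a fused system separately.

The SMILES encodes a six-membered saturated ring with an oxygen and an N–H nitrogen at positions 1 and 4; two fused six-membered saturated carbon rings.
The 6-membered ring with one oxygen and one N–H (1,4) has only sp³ atoms, so it is not fully conjugated — not aromatic (morpholine).
The 6-membered ring has only sp³ atoms, so it is not fully conjugated — not aromatic (cyclohexane ring).
The second 6-membered ring has only sp³ atoms, so it is not fully conjugated — not aromatic (cyclohexane ring).
None of the rings are aromatic. Total: 0.

0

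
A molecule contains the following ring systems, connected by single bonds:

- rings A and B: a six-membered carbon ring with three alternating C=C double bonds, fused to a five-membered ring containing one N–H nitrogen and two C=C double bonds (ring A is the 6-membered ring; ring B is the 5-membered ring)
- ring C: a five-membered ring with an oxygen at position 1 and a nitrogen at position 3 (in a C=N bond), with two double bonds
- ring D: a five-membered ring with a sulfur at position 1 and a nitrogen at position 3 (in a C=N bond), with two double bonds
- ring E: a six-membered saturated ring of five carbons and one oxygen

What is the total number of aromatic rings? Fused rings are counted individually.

Rings A and B form a fused bicyclic system (with one N–H) with 9 sp² atoms and 10 π electrons from ring double bonds plus a heteroatom lone pair. 10 = 4(2)+2, so the system is aromatic and both rings count as aromatic (indole).
Ring C has a continuous p-orbital overlap around the ring; 2 ring double bonds (4 π electrons) plus a heteroatom lone pair (2) give 6 π electrons. Since 6 = 4n+2 (n=1), ring C is aromatic (oxazole).
Ring D has a continuous p-orbital overlap around the ring; 2 ring double bonds (4 π electrons) plus a heteroatom lone pair (2) give 6 π electrons. That satisfies 4n+2 with n=1, so ring D is aromatic (thiazole).
Ring E has only sp³ atoms, so it is not fully conjugated — not aromatic (tetrahydropyran).
Aromatic: A, B, C, D. Total: 4.

4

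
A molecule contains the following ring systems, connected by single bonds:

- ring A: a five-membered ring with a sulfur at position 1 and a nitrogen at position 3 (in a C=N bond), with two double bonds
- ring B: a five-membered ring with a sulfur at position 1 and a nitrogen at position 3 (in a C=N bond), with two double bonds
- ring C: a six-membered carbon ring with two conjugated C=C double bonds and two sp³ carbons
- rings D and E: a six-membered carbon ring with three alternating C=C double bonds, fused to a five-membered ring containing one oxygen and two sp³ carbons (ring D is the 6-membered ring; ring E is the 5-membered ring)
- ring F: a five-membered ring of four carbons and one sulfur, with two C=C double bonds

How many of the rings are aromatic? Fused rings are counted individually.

4

Ring A has a continuous p-orbital overlap around the ring; 2 ring double bonds (4 π electrons) plus a heteroatom lone pair (2) give 6 π electrons. 6 = 4(1)+2, so ring A is aromatic (thiazole).
Ring B is planar and fully conjugated; 2 ring double bonds (4 π electrons) plus a heteroatom lone pair (2) give 6 π electrons. Since 6 = 4n+2 (n=1), ring B is aromatic (thiazole).
Ring C has two sp³ carbons, so it is not fully conjugated — not aromatic (1,3-cyclohexadiene).
Ring D is fully conjugated (every ring atom contributes a p orbital); 3 ring double bonds give 6 π electrons. That satisfies 4n+2 with n=1, so ring D is aromatic (benzene ring).
Ring E has two sp³ carbons, so it is not fully conjugated — not aromatic (oxolane ring).
Ring F has a continuous p-orbital overlap around the ring; 2 ring double bonds (4 π electrons) plus a heteroatom lone pair (2) give 6 π electrons. 6 = 4(1)+2, so ring F is aromatic (thiophene).
Aromatic: A, B, D, F. Total: 4.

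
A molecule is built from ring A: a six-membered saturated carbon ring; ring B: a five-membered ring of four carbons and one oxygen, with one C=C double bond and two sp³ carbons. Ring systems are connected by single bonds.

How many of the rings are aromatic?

Ring A has only sp³ atoms, so it is not fully conjugated — not aromatic (cyclohexane).
Ring B has two sp³ carbons, so it is not fully conjugated — not aromatic (2,3-dihydrofuran).
No ring is aromatic. Total: 0.

0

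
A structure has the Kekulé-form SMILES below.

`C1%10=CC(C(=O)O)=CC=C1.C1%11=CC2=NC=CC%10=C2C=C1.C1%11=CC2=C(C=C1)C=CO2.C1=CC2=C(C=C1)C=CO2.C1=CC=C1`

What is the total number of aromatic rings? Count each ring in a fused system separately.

7

The SMILES encodes a six-membered carbon ring with three alternating C=C double bonds; two fused six-membered rings, each with three alternating double bonds; one ring is all carbon and the other has one ring nitrogen; a six-membered carbon ring with three alternating C=C double bonds, fused to a five-membered ring containing one oxygen and two C=C double bonds; a six-membered carbon ring with three alternating C=C double bonds, fused to a five-membered ring containing one oxygen and two C=C double bonds; a four-membered carbon ring with two alternating C=C double bonds.
The 6-membered ring has a continuous p-orbital overlap around the ring; 3 ring double bonds give 6 π electrons. 6 = 4(1)+2, so it is aromatic (benzene).
The fused 6/6-membered bicyclic (with one nitrogen) is a single π system with 10 sp² atoms and 10 π electrons from ring double bonds. 10 = 4(2)+2, so the system is aromatic and both rings count as aromatic (quinoline).
The fused 6/5-membered bicyclic (with one oxygen) is a single π system with 9 sp² atoms and 10 π electrons from ring double bonds plus a heteroatom lone pair. 10 = 4(2)+2, so the system is aromatic and both rings count as aromatic (benzofuran).
The fused 6/5-membered bicyclic (with one oxygen) is a single π system with 9 sp² atoms and 10 π electrons from ring double bonds plus a heteroatom lone pair. 10 = 4(2)+2, so the system is aromatic and both rings count as aromatic (benzofuran).
The 4-membered ring has only sp² ring atoms; a planar conformation would have a fully conjugated π system of 4 electrons. But 4 = 4(1), which is 4n not 4n+2, so it is not aromatic (cyclobutadiene) — cyclobutadiene is antiaromatic and distorts to a rectangle.
7 of the 8 rings are aromatic. Total: 7.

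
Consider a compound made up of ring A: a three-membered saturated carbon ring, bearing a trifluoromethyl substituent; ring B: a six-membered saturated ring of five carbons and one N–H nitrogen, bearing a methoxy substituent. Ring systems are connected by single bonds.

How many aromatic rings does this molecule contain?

Ring A has only sp³ atoms, so it is not fully conjugated — not aromatic (cyclopropane).
Ring B has only sp³ atoms, so it is not fully conjugated — not aromatic (piperidine).
No ring is aromatic. Total: 0.

0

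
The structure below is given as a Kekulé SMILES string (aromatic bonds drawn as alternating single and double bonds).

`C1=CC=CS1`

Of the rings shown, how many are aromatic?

The SMILES encodes a five-membered ring of four carbons and one sulfur, with two C=C double bonds.
The 5-membered ring with one sulfur is fully conjugated (every ring atom contributes a p orbital); 2 ring double bonds (4 π electrons) plus a heteroatom lone pair (2) give 6 π electrons. 6 = 4(1)+2, so it is aromatic (thiophene).

1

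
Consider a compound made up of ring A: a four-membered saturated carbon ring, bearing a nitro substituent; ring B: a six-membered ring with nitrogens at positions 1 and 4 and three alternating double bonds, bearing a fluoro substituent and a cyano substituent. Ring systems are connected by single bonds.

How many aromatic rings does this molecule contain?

1

Ring A has only sp³ atoms, so it is not fully conjugated — not aromatic (cyclobutane).
Ring B is fully conjugated (every ring atom contributes a p orbital); 3 ring double bonds give 6 π electrons. That satisfies 4n+2 with n=1, so ring B is aromatic (pyrazine).
Aromatic: B. Total: 1.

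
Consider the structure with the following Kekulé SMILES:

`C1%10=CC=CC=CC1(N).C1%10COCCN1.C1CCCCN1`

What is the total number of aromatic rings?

0

The SMILES encodes a seven-membered carbon ring with three C=C double bonds and one sp³ carbon; a six-membered saturated ring with an oxygen and an N–H nitrogen at positions 1 and 4; a six-membered saturated ring of five carbons and one N–H nitrogen.
The 7-membered ring has one sp³ carbon, so it is not fully conjugated — not aromatic (cycloheptatriene).
The 6-membered ring with one oxygen and one N–H (1,4) has only sp³ atoms, so it is not fully conjugated — not aromatic (morpholine).
The 6-membered ring with one N–H has only sp³ atoms, so it is not fully conjugated — not aromatic (piperidine).
None of the rings are aromatic. Total: 0.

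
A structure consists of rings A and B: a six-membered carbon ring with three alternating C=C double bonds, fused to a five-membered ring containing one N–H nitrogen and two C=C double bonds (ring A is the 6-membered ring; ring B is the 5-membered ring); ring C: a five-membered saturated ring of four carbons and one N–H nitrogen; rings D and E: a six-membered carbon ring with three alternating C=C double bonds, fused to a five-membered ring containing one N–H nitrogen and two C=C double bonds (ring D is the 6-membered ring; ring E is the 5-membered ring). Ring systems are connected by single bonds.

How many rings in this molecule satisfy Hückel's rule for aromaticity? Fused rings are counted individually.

Rings A and B form a fused bicyclic system (with one N–H) with 9 sp² atoms and 10 π electrons from ring double bonds plus a heteroatom lone pair. 10 = 4(2)+2, so the system is aromatic and both rings count as aromatic (indole).
Ring C has only sp³ atoms, so it is not fully conjugated — not aromatic (pyrrolidine).
Rings D and E form a fused bicyclic system (with one N–H) with 9 sp² atoms and 10 π electrons from ring double bonds plus a heteroatom lone pair. 10 = 4(2)+2, so the system is aromatic and both rings count as aromatic (indole).
Aromatic: A, B, D, E. Total: 4.

4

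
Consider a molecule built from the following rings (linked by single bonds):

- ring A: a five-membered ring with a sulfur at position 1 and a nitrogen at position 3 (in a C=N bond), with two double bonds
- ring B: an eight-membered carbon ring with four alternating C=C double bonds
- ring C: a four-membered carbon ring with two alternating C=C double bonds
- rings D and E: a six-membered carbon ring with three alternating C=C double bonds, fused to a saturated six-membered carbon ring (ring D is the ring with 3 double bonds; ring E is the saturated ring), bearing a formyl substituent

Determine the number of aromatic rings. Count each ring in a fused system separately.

2

Ring A is fully conjugated (every ring atom contributes a p orbital); 2 ring double bonds (4 π electrons) plus a heteroatom lone pair (2) give 6 π electrons. That satisfies 4n+2 with n=1, so ring A is aromatic (thiazole).
Ring B has only sp² ring atoms; a planar conformation would have a fully conjugated π system of 8 electrons. But 8 = 4(2), which is 4n not 4n+2, so ring B is not aromatic (cyclooctatetraene) — cyclooctatetraene distorts into a non-planar tub to avoid antiaromaticity.
Ring C has only sp² ring atoms; a planar conformation would have a fully conjugated π system of 4 electrons. But 4 = 4(1), which is 4n not 4n+2, so ring C is not aromatic (cyclobutadiene) — cyclobutadiene is antiaromatic and distorts to a rectangle.
Ring D has a continuous p-orbital overlap around the ring; 3 ring double bonds give 6 π electrons. 6 = 4(1)+2, so ring D is aromatic (benzene ring).
Ring E has four sp³ carbons, so it is not fully conjugated — not aromatic (cyclohexane ring).
Aromatic: A, D. Total: 2.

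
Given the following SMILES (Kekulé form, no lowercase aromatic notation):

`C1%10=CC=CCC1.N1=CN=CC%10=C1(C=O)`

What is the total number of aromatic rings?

1

The SMILES encodes a six-membered carbon ring with two conjugated C=C double bonds and two sp³ carbons; a six-membered ring with nitrogens at positions 1 and 3 and three alternating double bonds.
The 6-membered ring has two sp³ carbons, so it is not fully conjugated — not aromatic (1,3-cyclohexadiene).
The 6-membered ring with two nitrogens (1,3) is planar and fully conjugated; 3 ring double bonds give 6 π electrons. Since 6 = 4n+2 (n=1), it is aromatic (pyrimidine).
1 of the 2 rings is aromatic. Total: 1.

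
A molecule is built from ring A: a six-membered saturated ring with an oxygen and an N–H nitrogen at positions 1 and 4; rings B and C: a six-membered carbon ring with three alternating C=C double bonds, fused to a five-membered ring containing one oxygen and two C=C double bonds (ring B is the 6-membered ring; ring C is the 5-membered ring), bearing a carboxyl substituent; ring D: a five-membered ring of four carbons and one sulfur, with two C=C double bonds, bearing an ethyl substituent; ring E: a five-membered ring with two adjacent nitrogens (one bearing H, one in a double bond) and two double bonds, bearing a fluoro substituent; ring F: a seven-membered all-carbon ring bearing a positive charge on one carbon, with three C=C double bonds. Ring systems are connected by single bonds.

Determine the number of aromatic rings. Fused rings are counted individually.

Ring A has only sp³ atoms, so it is not fully conjugated — not aromatic (morpholine).
Rings B and C form a fused bicyclic system (with one oxygen) with 9 sp² atoms and 10 π electrons from ring double bonds plus a heteroatom lone pair. 10 = 4(2)+2, so the system is aromatic and both rings count as aromatic (benzofuran).
Ring D is planar and fully conjugated; 2 ring double bonds (4 π electrons) plus a heteroatom lone pair (2) give 6 π electrons. Since 6 = 4n+2 (n=1), ring D is aromatic (thiophene).
Ring E has a continuous p-orbital overlap around the ring; 2 ring double bonds (4 π electrons) plus a heteroatom lone pair (2) give 6 π electrons. 6 = 4(1)+2, so ring E is aromatic (pyrazole).
Ring F is fully conjugated (every ring atom contributes a p orbital); 3 ring double bonds (6 π electrons) plus the carbocation's empty p orbital (0, but keeps the ring conjugated) give 6 π electrons. That satisfies 4n+2 with n=1, so ring F is aromatic (tropylium cation).
Aromatic: B, C, D, E, F. Total: 5.

5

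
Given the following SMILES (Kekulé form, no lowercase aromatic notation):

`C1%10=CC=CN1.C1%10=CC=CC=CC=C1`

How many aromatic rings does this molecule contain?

1

The SMILES encodes a five-membered ring of four carbons and one nitrogen bearing a hydrogen, with two C=C double bonds; an eight-membered carbon ring with four alternating C=C double bonds.
The 5-membered ring with one N–H is planar and fully conjugated; 2 ring double bonds (4 π electrons) plus a heteroatom lone pair (2) give 6 π electrons. That satisfies 4n+2 with n=1, so it is aromatic (pyrrole).
The 8-membered ring has only sp² ring atoms; a planar conformation would have a fully conjugated π system of 8 electrons. But 8 = 4(2), which is 4n not 4n+2, so it is not aromatic (cyclooctatetraene) — cyclooctatetraene distorts into a non-planar tub to avoid antiaromaticity.
1 of the 2 rings is aromatic. Total: 1.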